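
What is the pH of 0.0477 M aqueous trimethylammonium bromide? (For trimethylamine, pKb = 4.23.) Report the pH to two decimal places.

pH = 5.55

(CH3)3NH+ is the conjugate acid of the weak base (CH3)3N.
Kb = 10^(−4.23) = 5.89 × 10^-5
Ka = Kw/Kb = 1.0×10^-14 / 5.89 × 10^-5 = 1.70 × 10^-10
Let x = [H+] at equilibrium. Ka = x²/(0.0477 − x).
Since Ka ≪ C₀, x ≈ √(Ka·C₀) = 2.85 × 10^-6 M.
pH = −log(2.85 × 10^-6) = 5.55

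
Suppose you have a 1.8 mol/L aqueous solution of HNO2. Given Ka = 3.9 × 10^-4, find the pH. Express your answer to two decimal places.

HNO2 ⇌ NO2- + H+
Ka = [H+]²/(1.8 − [H+]) = 3.9 × 10^-4
Assume [H+] ≪ 1.8: [H+] ≈ √(3.9 × 10^-4 × 1.8) = 2.65 × 10^-2 M
Check: 1.5% ionized — well under 5%, approximation valid.
pH = −log(2.65 × 10^-2) = 1.58

pH = 1.58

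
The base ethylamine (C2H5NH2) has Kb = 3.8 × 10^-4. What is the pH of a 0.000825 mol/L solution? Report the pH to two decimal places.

C2H5NH2 + H2O ⇌ C2H5NH3+ + OH-
Kb = [OH-]²/(0.000825 − [OH-]) = 3.8 × 10^-4
[OH-] is not negligible relative to C₀; solve [OH-]² + 0.00038·[OH-] − 3.13e-07 = 0.
[OH-] = (−Kb + √(Kb² + 4·Kb·C₀))/2 = 4.01 × 10^-4 M
pOH = 3.40, so pH = 14.00 − pOH = 10.60

pH = 10.60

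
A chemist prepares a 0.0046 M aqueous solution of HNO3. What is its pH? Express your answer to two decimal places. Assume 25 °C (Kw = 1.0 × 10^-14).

pH = 2.34

HNO3 is a strong acid and dissociates completely, so [H+] = 0.0046 M.
pH = -log(0.0046) = 2.34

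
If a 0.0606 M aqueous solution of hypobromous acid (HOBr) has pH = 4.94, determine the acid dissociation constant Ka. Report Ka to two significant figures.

[H+] = 10^(-4.94) = 1.15 × 10^-5 M
At equilibrium [HA] = 0.0606 − 1.15 × 10^-5 = 6.06 × 10^-2 M
Ka = [H+][A-]/[HA] = (1.15 × 10^-5)² / 6.06 × 10^-2 = 2.2 × 10^-9

Ka = 2.2 × 10^-9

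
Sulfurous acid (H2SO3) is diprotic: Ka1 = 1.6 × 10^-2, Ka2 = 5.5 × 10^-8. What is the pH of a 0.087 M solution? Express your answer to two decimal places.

pH = 1.52

Ka1 ≫ Ka2, so treat the first dissociation as the only significant source of H+.
Ka1 = x²/(0.087 − x) = 1.6 × 10^-2
Solving the quadratic: x = (−Ka1 + √(Ka1² + 4·Ka1·C₀))/2 = 3.02 × 10^-2 M
pH = −log(3.02 × 10^-2) = 1.52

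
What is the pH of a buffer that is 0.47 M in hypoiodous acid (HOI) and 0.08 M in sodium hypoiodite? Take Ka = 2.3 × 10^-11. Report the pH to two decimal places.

pH = 9.87

pKa = −log(2.3 × 10^-11) = 10.638
Using pH = pKa + log([base]/[acid]) with [base]/[acid] = 0.08/0.47:
pH = 10.638 + (-0.769) = 9.87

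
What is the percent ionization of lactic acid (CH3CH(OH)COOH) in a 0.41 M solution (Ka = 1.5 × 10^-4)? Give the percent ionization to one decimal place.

CH3CH(OH)COOH ⇌ CH3CH(OH)COO- + H+; let x = [H+] at equilibrium.
x ≈ √(Ka·C₀) = √(1.5 × 10^-4 × 0.41) = 7.84 × 10^-3 M
Fraction ionized = 7.84 × 10^-3 / 0.41 = 0.0191 → 1.9%

1.9%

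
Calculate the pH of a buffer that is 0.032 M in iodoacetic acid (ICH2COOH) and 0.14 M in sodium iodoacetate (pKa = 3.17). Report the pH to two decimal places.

pH = 3.81

Henderson–Hasselbalch: pH = pKa + log([ICH2COO-]/[ICH2COOH]) = 3.17 + log(0.14/0.032)
pH = 3.17 + (+0.641) = 3.81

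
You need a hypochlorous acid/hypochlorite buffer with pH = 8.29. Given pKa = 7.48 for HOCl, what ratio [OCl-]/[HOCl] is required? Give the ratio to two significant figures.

ratio = 6.5

pH = pKa + log(r) ⇒ log(r) = 8.29 − 7.48 = +0.81
r = [OCl-]/[HOCl] = 10^(+0.81) = 6.46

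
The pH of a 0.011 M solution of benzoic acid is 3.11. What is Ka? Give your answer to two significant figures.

[H+] = 10^(-3.11) = 7.76 × 10^-4 M
At equilibrium [HA] = 0.011 − 7.76 × 10^-4 = 1.02 × 10^-2 M
Ka = [H+][A-]/[HA] = (7.76 × 10^-4)² / 1.02 × 10^-2 = 5.9 × 10^-5

Ka = 5.9 × 10^-5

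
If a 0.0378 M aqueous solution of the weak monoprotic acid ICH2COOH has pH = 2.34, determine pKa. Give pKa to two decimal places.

pKa = 3.20

[H+] = 10^(-2.34) = 4.57 × 10^-3 M
At equilibrium [HA] = 0.0378 − 4.57 × 10^-3 = 3.32 × 10^-2 M
Ka = [H+][A-]/[HA] = (4.57 × 10^-3)² / 3.32 × 10^-2 = 6.29 × 10^-4
pKa = -log(6.29 × 10^-4) = 3.20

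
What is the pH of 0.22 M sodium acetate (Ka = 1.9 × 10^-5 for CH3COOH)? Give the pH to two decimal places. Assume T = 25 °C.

pH = 9.03

CH3COO- is the conjugate base of the weak acid CH3COOH.
Kb = Kw/Ka = 1.0×10^-14 / 1.9 × 10^-5 = 5.26 × 10^-10
From the ICE table, Kb = [OH-]²/(0.22 − [OH-]) = 5.26 × 10^-10.
Neglecting [OH-] in the denominator: [OH-] = √(5.26 × 10^-10 × 0.22) = 1.08 × 10^-5 M
([OH-]/C₀ = 0.0049% < 5%, so the approximation holds.)
pOH = 4.97, so pH = 14.00 − pOH = 9.03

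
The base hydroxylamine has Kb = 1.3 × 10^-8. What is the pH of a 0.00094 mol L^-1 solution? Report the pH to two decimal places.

pH = 8.54

NH2OH + H2O ⇌ NH3OH+ + OH-
Kb = [OH-]²/(0.00094 − [OH-]) = 1.3 × 10^-8
Neglecting [OH-] in the denominator: [OH-] = √(1.3 × 10^-8 × 0.00094) = 3.50 × 10^-6 M
Check: 0.37% ionized — well under 5%, approximation valid.
pOH = 5.46, so pH = 14.00 − pOH = 8.54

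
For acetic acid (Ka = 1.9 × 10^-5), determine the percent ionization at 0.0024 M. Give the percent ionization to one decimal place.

8.5%

CH3COOH ⇌ CH3COO- + H+; let x = [H+] at equilibrium.
Solve x² + 1.9e-05x − 4.56e-08 = 0 → x = 2.04 × 10^-4 M
% ionization = x/C₀ × 100% = 2.04 × 10^-4/0.0024 × 100% = 8.5%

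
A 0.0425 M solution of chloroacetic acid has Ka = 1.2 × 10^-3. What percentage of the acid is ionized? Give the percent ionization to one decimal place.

15.5%

ClCH2COOH ⇌ ClCH2COO- + H+; let x = [H+] at equilibrium.
Solve x² + 0.0012x − 5.1e-05 = 0 → x = 6.57 × 10^-3 M
% ionization = x/C₀ × 100% = 6.57 × 10^-3/0.0425 × 100% = 15.5%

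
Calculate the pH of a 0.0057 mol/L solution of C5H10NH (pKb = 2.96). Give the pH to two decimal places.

pH = 11.30

C5H10NH + H2O ⇌ C5H10NH2+ + OH-
Kb = 10^(−2.96) = 1.10 × 10^-3
From the ICE table, Kb = [OH-]²/(0.0057 − [OH-]) = 1.10 × 10^-3.
Here C₀/Kb ≈ 5.18, so the small-[OH-] approximation fails. Use the quadratic:
[OH-] = (−Kb + √(Kb² + 4·Kb·C₀))/2 = 2.01 × 10^-3 M
pOH = 2.70, so pH = 14.00 − pOH = 11.30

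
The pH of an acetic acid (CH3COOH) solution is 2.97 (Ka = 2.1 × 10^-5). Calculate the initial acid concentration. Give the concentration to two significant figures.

[H+] = 10^(-2.97) = 1.07 × 10^-3 M = x
Ka = x²/(C₀ − x) ⇒ C₀ = x + x²/Ka
C₀ = 1.07 × 10^-3 + (1.07 × 10^-3)²/(2.1 × 10^-5) = 5.56 × 10^-2 M

C₀ = 5.6 × 10^-2 M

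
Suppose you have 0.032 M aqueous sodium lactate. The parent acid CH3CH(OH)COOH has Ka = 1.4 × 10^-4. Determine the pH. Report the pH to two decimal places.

pH = 8.18

CH3CH(OH)COO- is the conjugate base of the weak acid CH3CH(OH)COOH.
Kb = Kw/Ka = 1.0×10^-14 / 1.4 × 10^-4 = 7.14 × 10^-11
From the ICE table, Kb = [OH-]²/(0.032 − [OH-]) = 7.14 × 10^-11.
Neglecting [OH-] in the denominator: [OH-] = √(7.14 × 10^-11 × 0.032) = 1.51 × 10^-6 M
([OH-]/C₀ = 0.0047% < 5%, so the approximation holds.)
pOH = −log(1.51 × 10^-6) = 5.82; pH = 14.00 − 5.82 = 8.18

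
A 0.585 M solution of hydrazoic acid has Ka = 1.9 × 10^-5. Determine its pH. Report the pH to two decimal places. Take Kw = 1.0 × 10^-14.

pH = 2.48

HN3 ⇌ N3- + H+
Ka = [H+]²/(0.585 − [H+]) = 1.9 × 10^-5
Assume [H+] ≪ 0.585: [H+] ≈ √(1.9 × 10^-5 × 0.585) = 3.33 × 10^-3 M
Check: 0.57% ionized — well under 5%, approximation valid.
pH = −log(3.33 × 10^-3) = 2.48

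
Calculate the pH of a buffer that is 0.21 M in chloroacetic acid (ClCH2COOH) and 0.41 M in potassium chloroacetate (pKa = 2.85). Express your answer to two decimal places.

pH = 3.14

pH = pKa + log([A⁻]/[HA]) = 2.85 + log(0.41/0.21)
pH = 2.85 + (+0.291) = 3.14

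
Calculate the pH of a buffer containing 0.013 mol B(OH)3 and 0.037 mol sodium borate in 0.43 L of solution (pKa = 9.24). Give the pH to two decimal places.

pH = pKa + log([A⁻]/[HA]) = 9.24 + log(0.037/0.013)
pH = 9.24 + (+0.454) = 9.69

pH = 9.69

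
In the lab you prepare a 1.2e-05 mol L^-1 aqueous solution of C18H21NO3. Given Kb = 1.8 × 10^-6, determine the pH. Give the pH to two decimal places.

C18H21NO3 + H2O ⇌ C18H22NO3+ + OH-
Kb = x²/(1.2e-05 − x) = 1.8 × 10^-6
x is not negligible relative to C₀; solve x² + 1.8e-06·x − 2.16e-11 = 0.
x = (−Kb + √(Kb² + 4·Kb·C₀))/2 = 3.83 × 10^-6 M
pOH = −log(3.83 × 10^-6) = 5.42; pH = 14.00 − 5.42 = 8.58

pH = 8.58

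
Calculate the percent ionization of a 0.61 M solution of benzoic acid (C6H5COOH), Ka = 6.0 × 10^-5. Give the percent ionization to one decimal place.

1.0%

C6H5COOH ⇌ C6H5COO- + H+; let x = [H+] at equilibrium.
x ≈ √(Ka·C₀) = √(6.0 × 10^-5 × 0.61) = 6.05 × 10^-3 M
% ionization = x/C₀ × 100% = 6.05 × 10^-3/0.61 × 100% = 1.0%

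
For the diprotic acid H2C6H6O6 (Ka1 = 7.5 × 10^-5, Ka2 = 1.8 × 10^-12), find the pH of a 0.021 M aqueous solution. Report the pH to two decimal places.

pH = 2.91

Since Ka1 ≫ Ka2, the first ionization dominates [H+].
Ka1 = x²/(0.021 − x) = 7.5 × 10^-5
Solving the quadratic: x = (−Ka1 + √(Ka1² + 4·Ka1·C₀))/2 = 1.22 × 10^-3 M
pH = −log(1.22 × 10^-3) = 2.91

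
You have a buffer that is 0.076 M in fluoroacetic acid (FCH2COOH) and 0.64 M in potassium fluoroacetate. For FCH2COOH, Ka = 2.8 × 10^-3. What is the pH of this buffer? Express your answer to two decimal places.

pH = 3.48

pKa = −log(2.8 × 10^-3) = 2.553
pH = pKa + log([A⁻]/[HA]) = 2.553 + log(0.64/0.076)
pH = 2.553 + (+0.925) = 3.48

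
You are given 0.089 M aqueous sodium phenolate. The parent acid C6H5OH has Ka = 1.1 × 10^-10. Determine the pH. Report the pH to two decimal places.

pH = 11.45

C6H5O- is the conjugate base of the weak acid C6H5OH.
Kb = Kw/Ka = 1.0×10^-14 / 1.1 × 10^-10 = 9.09 × 10^-5
Kb = [OH-]²/(0.089 − [OH-]) = 9.09 × 10^-5
Assume [OH-] ≪ 0.089: [OH-] ≈ √(9.09 × 10^-5 × 0.089) = 2.84 × 10^-3 M
Check: 3.2% ionized — well under 5%, approximation valid.
pOH = 2.55, so pH = 14.00 − pOH = 11.45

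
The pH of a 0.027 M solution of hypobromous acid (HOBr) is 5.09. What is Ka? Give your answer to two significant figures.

Ka = 2.4 × 10^-9

[H+] = 10^(-5.09) = 8.13 × 10^-6 M
At equilibrium [HA] = 0.027 − 8.13 × 10^-6 = 2.70 × 10^-2 M
Ka = [H+][A-]/[HA] = (8.13 × 10^-6)² / 2.70 × 10^-2 = 2.4 × 10^-9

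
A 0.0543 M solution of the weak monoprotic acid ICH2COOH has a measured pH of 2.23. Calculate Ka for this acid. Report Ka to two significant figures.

[H+] = 10^(-2.23) = 5.89 × 10^-3 M
At equilibrium [HA] = 0.0543 − 5.89 × 10^-3 = 4.84 × 10^-2 M
Ka = [H+][A-]/[HA] = (5.89 × 10^-3)² / 4.84 × 10^-2 = 7.2 × 10^-4

Ka = 7.2 × 10^-4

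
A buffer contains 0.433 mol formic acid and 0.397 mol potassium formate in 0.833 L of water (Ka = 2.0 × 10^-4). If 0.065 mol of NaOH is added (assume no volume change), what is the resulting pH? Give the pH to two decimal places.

pH = 3.80

OH- converts HCOOH to HCOO-: HCOOH → 0.368 mol, HCOO- → 0.462 mol.
pKa = −log(2.0 × 10^-4) = 3.699
pH = pKa + log([A⁻]/[HA]) = 3.699 + log(0.462/0.368) = 3.699 +0.099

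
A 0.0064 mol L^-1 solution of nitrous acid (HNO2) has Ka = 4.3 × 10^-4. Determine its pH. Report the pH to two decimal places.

HNO2 ⇌ NO2- + H+
From the ICE table, Ka = [H+]²/(0.0064 − [H+]) = 4.3 × 10^-4.
[H+] is not negligible relative to C₀; solve [H+]² + 0.00043·[H+] − 2.75e-06 = 0.
[H+] = [−0.00043 + √(0.00043² + 1.1e-05)]/2 = 1.46 × 10^-3 M
pH = −log[H+] = −log(1.46 × 10^-3) = 2.84

pH = 2.84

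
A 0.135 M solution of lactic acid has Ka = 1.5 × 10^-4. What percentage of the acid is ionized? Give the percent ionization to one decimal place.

3.3%

CH3CH(OH)COOH ⇌ CH3CH(OH)COO- + H+; let x = [H+] at equilibrium.
x ≈ √(Ka·C₀) = √(1.5 × 10^-4 × 0.135) = 4.50 × 10^-3 M
Fraction ionized = 4.50 × 10^-3 / 0.135 = 0.0333 → 3.3%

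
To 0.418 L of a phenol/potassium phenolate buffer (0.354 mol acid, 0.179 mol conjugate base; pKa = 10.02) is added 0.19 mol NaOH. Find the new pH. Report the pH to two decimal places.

pH = 10.37

OH- converts C6H5OH to C6H5O-: C6H5OH → 0.164 mol, C6H5O- → 0.369 mol.
Henderson–Hasselbalch with mole ratio 0.369/0.164: pH = 10.02 + (+0.352)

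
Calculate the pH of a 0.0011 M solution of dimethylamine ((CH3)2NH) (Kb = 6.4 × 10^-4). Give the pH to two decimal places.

(CH3)2NH + H2O ⇌ (CH3)2NH2+ + OH-
Kb = x²/(0.0011 − x) = 6.4 × 10^-4
x is not negligible relative to C₀; solve x² + 0.00064·x − 7.04e-07 = 0.
x = [−0.00064 + √(0.00064² + 2.82e-06)]/2 = 5.78 × 10^-4 M
pOH = 3.24, so pH = 14.00 − pOH = 10.76

pH = 10.76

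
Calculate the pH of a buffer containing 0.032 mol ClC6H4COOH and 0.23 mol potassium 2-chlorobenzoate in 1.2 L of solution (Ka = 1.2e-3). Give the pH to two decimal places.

pKa = −log(1.2 × 10^-3) = 2.921
Using pH = pKa + log([base]/[acid]) with [base]/[acid] = 0.23/0.032:
pH = 2.921 + (+0.857) = 3.78

pH = 3.78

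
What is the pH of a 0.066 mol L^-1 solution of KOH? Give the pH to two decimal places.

pH = 12.82

KOH is a strong base; [OH-] = 0.066 M.
pOH = -log(0.066) = 1.18
pH = 14.00 - 1.18 = 12.82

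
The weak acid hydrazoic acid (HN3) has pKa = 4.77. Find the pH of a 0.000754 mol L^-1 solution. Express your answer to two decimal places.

HN3 ⇌ N3- + H+
Ka = 10^(−4.77) = 1.70 × 10^-5
From the ICE table, Ka = [H+]²/(0.000754 − [H+]) = 1.70 × 10^-5.
The 5% rule fails; solving [H+]² + Ka·[H+] − Ka·C₀ = 0 exactly:
[H+] = (−Ka + √(Ka² + 4·Ka·C₀))/2 = 1.05 × 10^-4 M
pH = −log(1.05 × 10^-4) = 3.98

pH = 3.98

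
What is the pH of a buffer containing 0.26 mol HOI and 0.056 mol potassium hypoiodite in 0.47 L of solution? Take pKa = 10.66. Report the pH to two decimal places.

pH = pKa + log([A⁻]/[HA]) = 10.66 + log(0.056/0.26)
pH = 10.66 + (-0.667) = 9.99

pH = 9.99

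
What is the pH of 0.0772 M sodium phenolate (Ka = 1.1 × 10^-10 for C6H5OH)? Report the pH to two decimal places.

pH = 11.42

C6H5O- is the conjugate base of the weak acid C6H5OH.
Kb = Kw/Ka = 1.0×10^-14 / 1.1 × 10^-10 = 9.09 × 10^-5
Let x = [OH-] at equilibrium. Kb = x²/(0.0772 − x).
Assume x ≪ 0.0772: x ≈ √(9.09 × 10^-5 × 0.0772) = 2.65 × 10^-3 M
(x/C₀ = 3.4% < 5%, so the approximation holds.)
pOH = 2.58, so pH = 14.00 − pOH = 11.42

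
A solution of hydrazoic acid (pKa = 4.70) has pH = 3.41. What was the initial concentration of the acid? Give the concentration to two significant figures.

C₀ = 8.0 × 10^-3 M

[H+] = 10^(-3.41) = 3.89 × 10^-4 M = x
Ka = 10^(−4.70) = 2.00 × 10^-5
Ka = x²/(C₀ − x) ⇒ C₀ = x + x²/Ka
C₀ = 3.89 × 10^-4 + (3.89 × 10^-4)²/(2.00 × 10^-5) = 7.96 × 10^-3 M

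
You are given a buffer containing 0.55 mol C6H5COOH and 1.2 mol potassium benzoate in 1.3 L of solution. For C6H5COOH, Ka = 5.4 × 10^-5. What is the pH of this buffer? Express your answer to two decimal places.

pH = 4.61

pKa = −log(5.4 × 10^-5) = 4.268
Using pH = pKa + log([base]/[acid]) with [base]/[acid] = 1.2/0.55:
pH = 4.268 + (+0.339) = 4.61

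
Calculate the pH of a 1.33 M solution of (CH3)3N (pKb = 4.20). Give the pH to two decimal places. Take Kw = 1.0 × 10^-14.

(CH3)3N + H2O ⇌ (CH3)3NH+ + OH-
Kb = 10^(−4.20) = 6.31 × 10^-5
From the ICE table, Kb = [OH-]²/(1.33 − [OH-]) = 6.31 × 10^-5.
Assume [OH-] ≪ 1.33: [OH-] ≈ √(6.31 × 10^-5 × 1.33) = 9.16 × 10^-3 M
([OH-]/C₀ = 0.69% < 5%, so the approximation holds.)
pOH = −log(9.16 × 10^-3) = 2.04; pH = 14.00 − 2.04 = 11.96

pH = 11.96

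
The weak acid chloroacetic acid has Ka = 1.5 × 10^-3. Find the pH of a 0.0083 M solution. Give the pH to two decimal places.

ClCH2COOH ⇌ ClCH2COO- + H+
Ka = x²/(0.0083 − x) = 1.5 × 10^-3
x is not negligible relative to C₀; solve x² + 0.0015·x − 1.25e-05 = 0.
x = [−0.0015 + √(0.0015² + 4.98e-05)]/2 = 2.86 × 10^-3 M
pH = −log(2.86 × 10^-3) = 2.54

pH = 2.54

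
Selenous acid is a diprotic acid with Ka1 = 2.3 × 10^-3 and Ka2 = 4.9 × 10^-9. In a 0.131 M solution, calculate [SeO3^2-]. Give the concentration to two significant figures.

4.9 × 10^-9 M

First ionization gives [H+] ≈ [HSeO3-] = 1.62 × 10^-2 M.
Second step: Ka2 = [H+][SeO3^2-]/[HSeO3-] ≈ [SeO3^2-] (since [H+] ≈ [HSeO3-]).
So [SeO3^2-] ≈ Ka2.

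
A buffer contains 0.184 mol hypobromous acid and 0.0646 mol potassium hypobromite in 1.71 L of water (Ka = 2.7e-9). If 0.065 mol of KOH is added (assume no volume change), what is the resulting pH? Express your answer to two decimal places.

After neutralization: n(HOBr) = 0.119 mol, n(OBr-) = 0.13 mol.
pKa = −log(2.7 × 10^-9) = 8.569
pH = pKa + log([A⁻]/[HA]) = 8.569 + log(0.13/0.119) = 8.569 +0.038

pH = 8.61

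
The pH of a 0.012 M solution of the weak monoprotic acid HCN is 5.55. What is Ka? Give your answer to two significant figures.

[H+] = 10^(-5.55) = 2.82 × 10^-6 M
At equilibrium [HA] = 0.012 − 2.82 × 10^-6 = 1.20 × 10^-2 M
Ka = [H+][A-]/[HA] = (2.82 × 10^-6)² / 1.20 × 10^-2 = 6.6 × 10^-10

Ka = 6.6 × 10^-10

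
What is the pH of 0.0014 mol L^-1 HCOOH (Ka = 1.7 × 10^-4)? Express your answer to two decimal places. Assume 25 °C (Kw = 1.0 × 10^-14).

HCOOH ⇌ HCOO- + H+
From the ICE table, Ka = [H+]²/(0.0014 − [H+]) = 1.7 × 10^-4.
[H+] is not negligible relative to C₀; solve [H+]² + 0.00017·[H+] − 2.38e-07 = 0.
[H+] = [−0.00017 + √(0.00017² + 9.52e-07)]/2 = 4.10 × 10^-4 M
pH = −log(4.10 × 10^-4) = 3.39

pH = 3.39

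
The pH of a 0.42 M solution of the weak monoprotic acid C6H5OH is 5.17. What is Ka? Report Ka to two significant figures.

Ka = 1.1 × 10^-10

[H+] = 10^(-5.17) = 6.76 × 10^-6 M
At equilibrium [HA] = 0.42 − 6.76 × 10^-6 = 4.20 × 10^-1 M
Ka = [H+][A-]/[HA] = (6.76 × 10^-6)² / 4.20 × 10^-1 = 1.1 × 10^-10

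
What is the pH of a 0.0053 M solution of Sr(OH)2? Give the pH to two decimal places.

pH = 12.03

Sr(OH)2 is a strong base (each formula unit releases 2 OH-); [OH-] = 0.0106 M.
pOH = -log(0.0106) = 1.97
pH = 14.00 - 1.97 = 12.03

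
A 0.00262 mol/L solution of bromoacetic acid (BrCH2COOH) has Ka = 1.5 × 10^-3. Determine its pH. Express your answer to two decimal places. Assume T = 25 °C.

pH = 2.86

BrCH2COOH ⇌ BrCH2COO- + H+
Let x = [H+] at equilibrium. Ka = x²/(0.00262 − x).
x is not negligible relative to C₀; solve x² + 0.0015·x − 3.93e-06 = 0.
x = (−Ka + √(Ka² + 4·Ka·C₀))/2 = 1.37 × 10^-3 M
pH = −log(1.37 × 10^-3) = 2.86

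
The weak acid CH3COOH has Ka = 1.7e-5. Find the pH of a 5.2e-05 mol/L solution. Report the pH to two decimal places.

CH3COOH ⇌ CH3COO- + H+
From the ICE table, Ka = [H+]²/(5.2e-05 − [H+]) = 1.7 × 10^-5.
The 5% rule fails; solving [H+]² + Ka·[H+] − Ka·C₀ = 0 exactly:
[H+] = [−1.7e-05 + √(1.7e-05² + 3.54e-09)]/2 = 2.24 × 10^-5 M
pH = −log[H+] = −log(2.24 × 10^-5) = 4.65

pH = 4.65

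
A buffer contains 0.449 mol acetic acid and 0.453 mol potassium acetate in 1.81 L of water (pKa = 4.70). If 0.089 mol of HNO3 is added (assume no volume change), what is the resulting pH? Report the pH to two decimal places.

After neutralization: n(CH3COOH) = 0.538 mol, n(CH3COO-) = 0.364 mol.
pH = pKa + log(n_CH3COO-/n_CH3COOH) = 4.70 + log(0.364/0.538) = 4.70 + (-0.170)

pH = 4.53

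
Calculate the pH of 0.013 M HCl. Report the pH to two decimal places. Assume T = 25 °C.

pH = 1.89

HCl is a strong acid and dissociates completely, so [H+] = 0.013 M.
pH = -log(0.013) = 1.89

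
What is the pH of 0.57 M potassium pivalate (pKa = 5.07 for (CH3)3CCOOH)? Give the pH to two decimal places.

(CH3)3CCOO- is the conjugate base of the weak acid (CH3)3CCOOH.
Ka = 10^(−5.07) = 8.51 × 10^-6
Kb = Kw/Ka = 1.0×10^-14 / 8.51 × 10^-6 = 1.18 × 10^-9
From the ICE table, Kb = x²/(0.57 − x) = 1.18 × 10^-9.
Assume x ≪ 0.57: x ≈ √(1.18 × 10^-9 × 0.57) = 2.59 × 10^-5 M
pOH = 4.59, so pH = 14.00 − pOH = 9.41

pH = 9.41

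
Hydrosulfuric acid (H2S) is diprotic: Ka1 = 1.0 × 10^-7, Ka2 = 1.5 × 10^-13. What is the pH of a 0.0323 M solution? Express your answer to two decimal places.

pH = 4.25

Since Ka1 ≫ Ka2, the first ionization dominates [H+].
Ka1 = x²/(0.0323 − x) = 1.0 × 10^-7
x ≈ √(1.0 × 10^-7 × 0.0323) = 5.68 × 10^-5 M
pH = −log(5.68 × 10^-5) = 4.25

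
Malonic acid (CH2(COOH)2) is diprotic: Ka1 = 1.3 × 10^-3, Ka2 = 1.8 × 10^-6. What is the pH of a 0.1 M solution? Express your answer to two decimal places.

Since Ka1 ≫ Ka2, the first ionization dominates [H+].
Ka1 = x²/(0.1 − x) = 1.3 × 10^-3
Solving the quadratic: x = (−Ka1 + √(Ka1² + 4·Ka1·C₀))/2 = 1.08 × 10^-2 M
pH = −log(1.08 × 10^-2) = 1.97

pH = 1.97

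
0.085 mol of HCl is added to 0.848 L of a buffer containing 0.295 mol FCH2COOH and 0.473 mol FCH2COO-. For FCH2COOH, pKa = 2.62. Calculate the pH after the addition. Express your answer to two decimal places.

pH = 2.63

After neutralization: n(FCH2COOH) = 0.38 mol, n(FCH2COO-) = 0.388 mol.
pH = pKa + log([A⁻]/[HA]) = 2.62 + log(0.388/0.38) = 2.62 +0.009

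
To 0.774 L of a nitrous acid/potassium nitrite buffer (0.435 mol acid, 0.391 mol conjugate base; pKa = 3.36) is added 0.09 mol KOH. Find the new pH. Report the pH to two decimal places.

After neutralization: n(HNO2) = 0.345 mol, n(NO2-) = 0.481 mol.
Henderson–Hasselbalch with mole ratio 0.481/0.345: pH = 3.36 + (+0.144)

pH = 3.50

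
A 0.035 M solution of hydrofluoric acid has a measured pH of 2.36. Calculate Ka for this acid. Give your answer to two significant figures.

[H+] = 10^(-2.36) = 4.37 × 10^-3 M
At equilibrium [HA] = 0.035 − 4.37 × 10^-3 = 3.06 × 10^-2 M
Ka = [H+][A-]/[HA] = (4.37 × 10^-3)² / 3.06 × 10^-2 = 6.2 × 10^-4

Ka = 6.2 × 10^-4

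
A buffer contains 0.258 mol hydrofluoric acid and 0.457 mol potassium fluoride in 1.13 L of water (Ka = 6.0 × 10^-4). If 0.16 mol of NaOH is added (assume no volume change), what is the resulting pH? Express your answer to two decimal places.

pH = 4.02

OH- converts HF to F-: HF → 0.098 mol, F- → 0.617 mol.
pKa = −log(6.0 × 10^-4) = 3.222
Henderson–Hasselbalch with mole ratio 0.617/0.098: pH = 3.222 + (+0.799)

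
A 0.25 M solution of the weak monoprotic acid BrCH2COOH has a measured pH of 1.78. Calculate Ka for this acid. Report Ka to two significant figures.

[H+] = 10^(-1.78) = 1.66 × 10^-2 M
At equilibrium [HA] = 0.25 − 1.66 × 10^-2 = 2.33 × 10^-1 M
Ka = [H+][A-]/[HA] = (1.66 × 10^-2)² / 2.33 × 10^-1 = 1.2 × 10^-3

Ka = 1.2 × 10^-3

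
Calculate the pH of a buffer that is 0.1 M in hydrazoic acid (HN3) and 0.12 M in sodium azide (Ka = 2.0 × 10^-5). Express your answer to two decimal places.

pKa = −log(2.0 × 10^-5) = 4.699
pH = pKa + log([A⁻]/[HA]) = 4.699 + log(0.12/0.1)
pH = 4.699 + (+0.079) = 4.78

pH = 4.78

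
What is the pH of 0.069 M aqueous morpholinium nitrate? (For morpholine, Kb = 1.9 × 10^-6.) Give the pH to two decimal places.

pH = 4.72

C4H8ONH2+ is the conjugate acid of the weak base C4H8ONH.
Ka = Kw/Kb = 1.0×10^-14 / 1.9 × 10^-6 = 5.26 × 10^-9
Ka = [H+]²/(0.069 − [H+]) = 5.26 × 10^-9
Neglecting [H+] in the denominator: [H+] = √(5.26 × 10^-9 × 0.069) = 1.91 × 10^-5 M
([H+]/C₀ = 0.028% < 5%, so the approximation holds.)
pH = −log(1.91 × 10^-5) = 4.72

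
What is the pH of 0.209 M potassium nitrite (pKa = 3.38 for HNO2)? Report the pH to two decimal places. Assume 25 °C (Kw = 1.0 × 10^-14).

NO2- is the conjugate base of the weak acid HNO2.
Ka = 10^(−3.38) = 4.17 × 10^-4
Kb = Kw/Ka = 1.0×10^-14 / 4.17 × 10^-4 = 2.40 × 10^-11
Kb = [OH-]²/(0.209 − [OH-]) = 2.40 × 10^-11
Assume [OH-] ≪ 0.209: [OH-] ≈ √(2.40 × 10^-11 × 0.209) = 2.24 × 10^-6 M
Check: 0.0011% ionized — well under 5%, approximation valid.
pOH = 5.65, so pH = 14.00 − pOH = 8.35

pH = 8.35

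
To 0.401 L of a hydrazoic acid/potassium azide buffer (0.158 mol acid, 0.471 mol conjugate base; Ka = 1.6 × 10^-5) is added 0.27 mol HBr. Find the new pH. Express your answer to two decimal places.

pH = 4.47

After neutralization: n(HN3) = 0.428 mol, n(N3-) = 0.201 mol.
pKa = −log(1.6 × 10^-5) = 4.796
pH = pKa + log(n_N3-/n_HN3) = 4.796 + log(0.201/0.428) = 4.796 + (-0.328)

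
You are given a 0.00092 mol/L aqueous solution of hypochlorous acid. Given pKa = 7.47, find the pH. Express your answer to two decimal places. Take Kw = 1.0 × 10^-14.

HOCl ⇌ OCl- + H+
Ka = 10^(−7.47) = 3.39 × 10^-8
Ka = [H+]²/(0.00092 − [H+]) = 3.39 × 10^-8
Neglecting [H+] in the denominator: [H+] = √(3.39 × 10^-8 × 0.00092) = 5.58 × 10^-6 M
pH = −log(5.58 × 10^-6) = 5.25

pH = 5.25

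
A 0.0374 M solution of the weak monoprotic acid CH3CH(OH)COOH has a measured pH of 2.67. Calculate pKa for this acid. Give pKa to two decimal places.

[H+] = 10^(-2.67) = 2.14 × 10^-3 M
At equilibrium [HA] = 0.0374 − 2.14 × 10^-3 = 3.53 × 10^-2 M
Ka = [H+][A-]/[HA] = (2.14 × 10^-3)² / 3.53 × 10^-2 = 1.30 × 10^-4
pKa = -log(1.30 × 10^-4) = 3.89

pKa = 3.89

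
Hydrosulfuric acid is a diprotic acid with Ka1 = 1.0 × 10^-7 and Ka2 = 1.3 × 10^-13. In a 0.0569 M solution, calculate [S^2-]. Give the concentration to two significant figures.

1.3 × 10^-13 M

First ionization gives [H+] ≈ [HS-] = 7.54 × 10^-5 M.
Second step: Ka2 = [H+][S^2-]/[HS-] ≈ [S^2-] (since [H+] ≈ [HS-]).
So [S^2-] ≈ Ka2.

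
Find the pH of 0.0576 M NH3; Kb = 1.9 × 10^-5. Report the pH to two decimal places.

pH = 11.02

NH3 + H2O ⇌ NH4+ + OH-
Let x = [OH-] at equilibrium. Kb = x²/(0.0576 − x).
Neglecting x in the denominator: x = √(1.9 × 10^-5 × 0.0576) = 1.05 × 10^-3 M
Check: 1.8% ionized — well under 5%, approximation valid.
pOH = 2.98, so pH = 14.00 − pOH = 11.02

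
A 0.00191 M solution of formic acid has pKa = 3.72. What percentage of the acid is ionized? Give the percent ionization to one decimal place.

HCOOH ⇌ HCOO- + H+; let x = [H+] at equilibrium.
Ka = 10^(−3.72) = 1.91 × 10^-4
Solve x² + 0.000191x − 3.65e-07 = 0 → x = 5.16 × 10^-4 M
% ionization = x/C₀ × 100% = 5.16 × 10^-4/0.00191 × 100% = 27.0%

27.0%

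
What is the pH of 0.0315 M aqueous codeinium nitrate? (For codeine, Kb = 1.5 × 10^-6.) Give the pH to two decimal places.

pH = 4.84

C18H22NO3+ is the conjugate acid of the weak base C18H21NO3.
Ka = Kw/Kb = 1.0×10^-14 / 1.5 × 10^-6 = 6.67 × 10^-9
Let x = [H+] at equilibrium. Ka = x²/(0.0315 − x).
Neglecting x in the denominator: x = √(6.67 × 10^-9 × 0.0315) = 1.45 × 10^-5 M
pH = −log(1.45 × 10^-5) = 4.84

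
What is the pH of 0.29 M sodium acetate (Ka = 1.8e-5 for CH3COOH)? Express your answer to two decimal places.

pH = 9.10

CH3COO- is the conjugate base of the weak acid CH3COOH.
Kb = Kw/Ka = 1.0×10^-14 / 1.8 × 10^-5 = 5.56 × 10^-10
From the ICE table, Kb = x²/(0.29 − x) = 5.56 × 10^-10.
Neglecting x in the denominator: x = √(5.56 × 10^-10 × 0.29) = 1.27 × 10^-5 M
pOH = 4.90, so pH = 14.00 − pOH = 9.10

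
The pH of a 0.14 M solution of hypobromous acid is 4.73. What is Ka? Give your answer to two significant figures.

[H+] = 10^(-4.73) = 1.86 × 10^-5 M
At equilibrium [HA] = 0.14 − 1.86 × 10^-5 = 1.40 × 10^-1 M
Ka = [H+][A-]/[HA] = (1.86 × 10^-5)² / 1.40 × 10^-1 = 2.5 × 10^-9

Ka = 2.5 × 10^-9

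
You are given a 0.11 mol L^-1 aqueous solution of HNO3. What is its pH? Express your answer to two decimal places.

HNO3 is a strong acid and dissociates completely, so [H+] = 0.11 M.
pH = -log(0.11) = 0.96

pH = 0.96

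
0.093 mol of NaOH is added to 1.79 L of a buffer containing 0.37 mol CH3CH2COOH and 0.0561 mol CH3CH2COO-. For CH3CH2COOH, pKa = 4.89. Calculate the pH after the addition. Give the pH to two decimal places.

OH- converts CH3CH2COOH to CH3CH2COO-: CH3CH2COOH → 0.277 mol, CH3CH2COO- → 0.149 mol.
pH = pKa + log(n_CH3CH2COO-/n_CH3CH2COOH) = 4.89 + log(0.149/0.277) = 4.89 + (-0.269)

pH = 4.62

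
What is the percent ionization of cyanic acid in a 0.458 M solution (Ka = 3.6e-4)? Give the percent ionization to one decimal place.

HOCN ⇌ OCN- + H+; let x = [H+] at equilibrium.
x ≈ √(Ka·C₀) = √(3.6 × 10^-4 × 0.458) = 1.28 × 10^-2 M
% ionization = x/C₀ × 100% = 1.28 × 10^-2/0.458 × 100% = 2.8%

2.8%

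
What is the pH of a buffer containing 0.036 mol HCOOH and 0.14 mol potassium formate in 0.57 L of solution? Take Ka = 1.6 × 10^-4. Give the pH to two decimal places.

pH = 4.39

pKa = −log(1.6 × 10^-4) = 3.796
Using pH = pKa + log([base]/[acid]) with [base]/[acid] = 0.14/0.036:
pH = 3.796 + (+0.590) = 4.39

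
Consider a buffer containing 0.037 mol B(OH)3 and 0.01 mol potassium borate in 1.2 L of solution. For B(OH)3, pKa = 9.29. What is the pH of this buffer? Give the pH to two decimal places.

pH = 8.72

pH = pKa + log([A⁻]/[HA]) = 9.29 + log(0.01/0.037)
pH = 9.29 + (-0.568) = 8.72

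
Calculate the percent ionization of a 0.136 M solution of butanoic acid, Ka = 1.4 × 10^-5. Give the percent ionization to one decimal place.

1.0%

CH3(CH2)2COOH ⇌ CH3(CH2)2COO- + H+; let x = [H+] at equilibrium.
x ≈ √(Ka·C₀) = √(1.4 × 10^-5 × 0.136) = 1.38 × 10^-3 M
% ionization = x/C₀ × 100% = 1.38 × 10^-3/0.136 × 100% = 1.0%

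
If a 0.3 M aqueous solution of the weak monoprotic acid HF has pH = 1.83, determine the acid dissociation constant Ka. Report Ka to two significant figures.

[H+] = 10^(-1.83) = 1.48 × 10^-2 M
At equilibrium [HA] = 0.3 − 1.48 × 10^-2 = 2.85 × 10^-1 M
Ka = [H+][A-]/[HA] = (1.48 × 10^-2)² / 2.85 × 10^-1 = 7.7 × 10^-4

Ka = 7.7 × 10^-4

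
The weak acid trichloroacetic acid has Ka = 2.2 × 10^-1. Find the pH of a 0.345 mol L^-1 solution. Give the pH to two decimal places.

pH = 0.73

Cl3CCOOH ⇌ Cl3CCOO- + H+
Ka = [H+]²/(0.345 − [H+]) = 2.2 × 10^-1
[H+] is not negligible relative to C₀; solve [H+]² + 0.22·[H+] − 0.0759 = 0.
[H+] = [−0.22 + √(0.22² + 0.304)]/2 = 1.87 × 10^-1 M
pH = −log(1.87 × 10^-1) = 0.73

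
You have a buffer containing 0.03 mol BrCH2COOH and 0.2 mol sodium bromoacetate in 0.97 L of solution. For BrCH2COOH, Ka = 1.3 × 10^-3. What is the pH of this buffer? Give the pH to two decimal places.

pH = 3.71

pKa = −log(1.3 × 10^-3) = 2.886
Henderson–Hasselbalch: pH = pKa + log([BrCH2COO-]/[BrCH2COOH]) = 2.886 + log(0.2/0.03)
pH = 2.886 + (+0.824) = 3.71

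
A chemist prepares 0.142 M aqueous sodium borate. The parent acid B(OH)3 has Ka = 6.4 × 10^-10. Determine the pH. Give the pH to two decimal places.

B(OH)4- is the conjugate base of the weak acid B(OH)3.
Kb = Kw/Ka = 1.0×10^-14 / 6.4 × 10^-10 = 1.56 × 10^-5
Kb = x²/(0.142 − x) = 1.56 × 10^-5
Since Kb ≪ C₀, x ≈ √(Kb·C₀) = 1.49 × 10^-3 M.
Check: 1% ionized — well under 5%, approximation valid.
pOH = 2.83, so pH = 14.00 − pOH = 11.17

pH = 11.17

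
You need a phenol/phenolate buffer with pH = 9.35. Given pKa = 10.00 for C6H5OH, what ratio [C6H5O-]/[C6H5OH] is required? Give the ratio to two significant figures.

pH = pKa + log(r) ⇒ log(r) = 9.35 − 10.00 = -0.65
r = [C6H5O-]/[C6H5OH] = 10^(-0.65) = 0.224

ratio = 0.22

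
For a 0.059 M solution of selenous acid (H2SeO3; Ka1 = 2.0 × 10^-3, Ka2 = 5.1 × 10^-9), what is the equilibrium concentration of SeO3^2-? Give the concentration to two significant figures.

First ionization gives [H+] ≈ [HSeO3-] = 9.91 × 10^-3 M.
Second step: Ka2 = [H+][SeO3^2-]/[HSeO3-] ≈ [SeO3^2-] (since [H+] ≈ [HSeO3-]).
So [SeO3^2-] ≈ Ka2.

5.1 × 10^-9 M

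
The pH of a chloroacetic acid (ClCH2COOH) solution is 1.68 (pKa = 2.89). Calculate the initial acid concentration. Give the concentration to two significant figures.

C₀ = 3.6 × 10^-1 M

[H+] = 10^(-1.68) = 2.09 × 10^-2 M = x
Ka = 10^(−2.89) = 1.29 × 10^-3
Ka = x²/(C₀ − x) ⇒ C₀ = x + x²/Ka
C₀ = 2.09 × 10^-2 + (2.09 × 10^-2)²/(1.29 × 10^-3) = 3.60 × 10^-1 M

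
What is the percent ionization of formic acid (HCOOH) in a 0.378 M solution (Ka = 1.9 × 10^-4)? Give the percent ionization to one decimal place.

2.2%

HCOOH ⇌ HCOO- + H+; let x = [H+] at equilibrium.
x ≈ √(Ka·C₀) = √(1.9 × 10^-4 × 0.378) = 8.47 × 10^-3 M
Fraction ionized = 8.47 × 10^-3 / 0.378 = 0.0224 → 2.2%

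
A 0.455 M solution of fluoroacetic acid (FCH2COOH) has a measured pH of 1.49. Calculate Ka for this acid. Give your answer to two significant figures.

Ka = 2.5 × 10^-3

[H+] = 10^(-1.49) = 3.24 × 10^-2 M
At equilibrium [HA] = 0.455 − 3.24 × 10^-2 = 4.23 × 10^-1 M
Ka = [H+][A-]/[HA] = (3.24 × 10^-2)² / 4.23 × 10^-1 = 2.5 × 10^-3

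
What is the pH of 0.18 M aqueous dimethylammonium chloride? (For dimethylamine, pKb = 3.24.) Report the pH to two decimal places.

(CH3)2NH2+ is the conjugate acid of the weak base (CH3)2NH.
Kb = 10^(−3.24) = 5.75 × 10^-4
Ka = Kw/Kb = 1.0×10^-14 / 5.75 × 10^-4 = 1.74 × 10^-11
From the ICE table, Ka = [H+]²/(0.18 − [H+]) = 1.74 × 10^-11.
Assume [H+] ≪ 0.18: [H+] ≈ √(1.74 × 10^-11 × 0.18) = 1.77 × 10^-6 M
pH = −log(1.77 × 10^-6) = 5.75

pH = 5.75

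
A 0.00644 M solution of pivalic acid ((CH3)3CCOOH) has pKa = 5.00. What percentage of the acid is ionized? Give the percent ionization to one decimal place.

3.9%

(CH3)3CCOOH ⇌ (CH3)3CCOO- + H+; let x = [H+] at equilibrium.
Ka = 10^(−5.00) = 1.00 × 10^-5
x ≈ √(Ka·C₀) = √(1.00 × 10^-5 × 0.00644) = 2.54 × 10^-4 M
Fraction ionized = 2.54 × 10^-4 / 0.00644 = 0.0394 → 3.9%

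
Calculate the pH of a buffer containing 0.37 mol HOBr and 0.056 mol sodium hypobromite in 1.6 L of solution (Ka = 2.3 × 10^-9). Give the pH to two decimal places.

pH = 7.82

pKa = −log(2.3 × 10^-9) = 8.638
Henderson–Hasselbalch: pH = pKa + log([OBr-]/[HOBr]) = 8.638 + log(0.056/0.37)
pH = 8.638 + (-0.820) = 7.82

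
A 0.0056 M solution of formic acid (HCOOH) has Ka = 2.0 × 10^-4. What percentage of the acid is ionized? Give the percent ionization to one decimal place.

HCOOH ⇌ HCOO- + H+; let x = [H+] at equilibrium.
Ka = x²/(C₀ − x); solving the quadratic gives x = 9.63 × 10^-4 M.
Fraction ionized = 9.63 × 10^-4 / 0.0056 = 0.1720 → 17.2%

17.2%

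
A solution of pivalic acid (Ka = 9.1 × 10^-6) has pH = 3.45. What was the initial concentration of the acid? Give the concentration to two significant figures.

[H+] = 10^(-3.45) = 3.55 × 10^-4 M = x
Ka = x²/(C₀ − x) ⇒ C₀ = x + x²/Ka
C₀ = 3.55 × 10^-4 + (3.55 × 10^-4)²/(9.1 × 10^-6) = 1.42 × 10^-2 M

C₀ = 1.4 × 10^-2 M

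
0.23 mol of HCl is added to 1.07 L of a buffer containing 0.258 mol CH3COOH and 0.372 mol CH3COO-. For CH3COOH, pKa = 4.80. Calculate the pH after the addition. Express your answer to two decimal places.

Added H+ converts CH3COO- to CH3COOH: CH3COOH → 0.488 mol, CH3COO- → 0.142 mol.
pH = pKa + log(n_CH3COO-/n_CH3COOH) = 4.80 + log(0.142/0.488) = 4.80 + (-0.536)

pH = 4.26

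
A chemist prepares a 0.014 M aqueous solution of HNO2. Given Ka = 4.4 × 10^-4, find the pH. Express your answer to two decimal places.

pH = 2.64

HNO2 ⇌ NO2- + H+
Let x = [H+] at equilibrium. Ka = x²/(0.014 − x).
x is not negligible relative to C₀; solve x² + 0.00044·x − 6.16e-06 = 0.
x = (−Ka + √(Ka² + 4·Ka·C₀))/2 = 2.27 × 10^-3 M
pH = −log[H+] = −log(2.27 × 10^-3) = 2.64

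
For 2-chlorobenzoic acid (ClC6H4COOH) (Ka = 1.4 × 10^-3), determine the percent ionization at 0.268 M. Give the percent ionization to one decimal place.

ClC6H4COOH ⇌ ClC6H4COO- + H+; let x = [H+] at equilibrium.
Solve x² + 0.0014x − 0.000375 = 0 → x = 1.87 × 10^-2 M
% ionization = x/C₀ × 100% = 1.87 × 10^-2/0.268 × 100% = 7.0%

7.0%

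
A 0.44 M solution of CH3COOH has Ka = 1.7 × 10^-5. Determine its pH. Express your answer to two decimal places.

CH3COOH ⇌ CH3COO- + H+
Ka = [H+]²/(0.44 − [H+]) = 1.7 × 10^-5
Since Ka ≪ C₀, [H+] ≈ √(Ka·C₀) = 2.73 × 10^-3 M.
pH = −log[H+] = −log(2.73 × 10^-3) = 2.56

pH = 2.56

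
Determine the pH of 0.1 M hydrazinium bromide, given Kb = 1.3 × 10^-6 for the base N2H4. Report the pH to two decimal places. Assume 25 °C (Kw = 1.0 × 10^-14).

pH = 4.56

N2H5+ is the conjugate acid of the weak base N2H4.
Ka = Kw/Kb = 1.0×10^-14 / 1.3 × 10^-6 = 7.69 × 10^-9
From the ICE table, Ka = [H+]²/(0.1 − [H+]) = 7.69 × 10^-9.
Since Ka ≪ C₀, [H+] ≈ √(Ka·C₀) = 2.77 × 10^-5 M.
pH = −log(2.77 × 10^-5) = 4.56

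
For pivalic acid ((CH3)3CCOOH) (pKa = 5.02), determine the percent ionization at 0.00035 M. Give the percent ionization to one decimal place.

15.2%

(CH3)3CCOOH ⇌ (CH3)3CCOO- + H+; let x = [H+] at equilibrium.
Ka = 10^(−5.02) = 9.55 × 10^-6
Solve x² + 9.55e-06x − 3.34e-09 = 0 → x = 5.32 × 10^-5 M
% ionization = x/C₀ × 100% = 5.32 × 10^-5/0.00035 × 100% = 15.2%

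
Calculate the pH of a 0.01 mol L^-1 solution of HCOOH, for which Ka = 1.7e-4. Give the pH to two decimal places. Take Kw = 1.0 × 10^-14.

pH = 2.91

HCOOH ⇌ HCOO- + H+
From the ICE table, Ka = [H+]²/(0.01 − [H+]) = 1.7 × 10^-4.
Here C₀/Ka ≈ 58.8, so the small-[H+] approximation fails. Use the quadratic:
[H+] = [−0.00017 + √(0.00017² + 6.8e-06)]/2 = 1.22 × 10^-3 M
pH = −log(1.22 × 10^-3) = 2.91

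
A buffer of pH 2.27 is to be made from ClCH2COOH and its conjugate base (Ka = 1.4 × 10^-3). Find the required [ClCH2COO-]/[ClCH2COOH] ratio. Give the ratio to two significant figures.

pKa = -log(1.4 × 10^-3) = 2.854
pH = pKa + log(r) ⇒ log(r) = 2.27 − 2.854 = -0.584
r = [ClCH2COO-]/[ClCH2COOH] = 10^(-0.584) = 0.261

ratio = 0.26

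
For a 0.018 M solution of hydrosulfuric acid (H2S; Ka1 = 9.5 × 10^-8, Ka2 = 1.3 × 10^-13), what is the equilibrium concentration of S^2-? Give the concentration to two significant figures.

First ionization gives [H+] ≈ [HS-] = 4.14 × 10^-5 M.
Second step: Ka2 = [H+][S^2-]/[HS-] ≈ [S^2-] (since [H+] ≈ [HS-]).
So [S^2-] ≈ Ka2.

1.3 × 10^-13 M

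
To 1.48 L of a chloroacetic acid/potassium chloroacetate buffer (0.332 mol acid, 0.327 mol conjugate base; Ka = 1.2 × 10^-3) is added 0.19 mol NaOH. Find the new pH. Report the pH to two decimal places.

pH = 3.48

OH- converts ClCH2COOH to ClCH2COO-: ClCH2COOH → 0.142 mol, ClCH2COO- → 0.517 mol.
pKa = −log(1.2 × 10^-3) = 2.921
Henderson–Hasselbalch with mole ratio 0.517/0.142: pH = 2.921 + (+0.561)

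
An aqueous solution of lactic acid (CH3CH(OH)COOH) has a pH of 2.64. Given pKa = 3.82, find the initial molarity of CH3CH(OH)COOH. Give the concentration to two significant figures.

C₀ = 3.7 × 10^-2 M

[H+] = 10^(-2.64) = 2.29 × 10^-3 M = x
Ka = 10^(−3.82) = 1.51 × 10^-4
Ka = x²/(C₀ − x) ⇒ C₀ = x + x²/Ka
C₀ = 2.29 × 10^-3 + (2.29 × 10^-3)²/(1.51 × 10^-4) = 3.70 × 10^-2 M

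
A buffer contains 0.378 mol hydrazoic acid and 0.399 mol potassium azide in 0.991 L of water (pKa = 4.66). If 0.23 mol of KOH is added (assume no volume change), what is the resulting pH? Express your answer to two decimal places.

pH = 5.29

OH- converts HN3 to N3-: HN3 → 0.148 mol, N3- → 0.629 mol.
pH = pKa + log([A⁻]/[HA]) = 4.66 + log(0.629/0.148) = 4.66 +0.628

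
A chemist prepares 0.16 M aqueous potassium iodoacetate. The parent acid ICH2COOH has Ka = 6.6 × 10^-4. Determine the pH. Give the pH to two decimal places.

ICH2COO- is the conjugate base of the weak acid ICH2COOH.
Kb = Kw/Ka = 1.0×10^-14 / 6.6 × 10^-4 = 1.52 × 10^-11
From the ICE table, Kb = x²/(0.16 − x) = 1.52 × 10^-11.
Assume x ≪ 0.16: x ≈ √(1.52 × 10^-11 × 0.16) = 1.56 × 10^-6 M
Check: 0.00097% ionized — well under 5%, approximation valid.
pOH = −log(1.56 × 10^-6) = 5.81; pH = 14.00 − 5.81 = 8.19

pH = 8.19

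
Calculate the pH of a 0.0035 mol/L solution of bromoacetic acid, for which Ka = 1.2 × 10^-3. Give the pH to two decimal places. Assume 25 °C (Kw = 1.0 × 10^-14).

pH = 2.81

BrCH2COOH ⇌ BrCH2COO- + H+
From the ICE table, Ka = x²/(0.0035 − x) = 1.2 × 10^-3.
The 5% rule fails; solving x² + Ka·x − Ka·C₀ = 0 exactly:
x = (−Ka + √(Ka² + 4·Ka·C₀))/2 = 1.54 × 10^-3 M
pH = −log[H+] = −log(1.54 × 10^-3) = 2.81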